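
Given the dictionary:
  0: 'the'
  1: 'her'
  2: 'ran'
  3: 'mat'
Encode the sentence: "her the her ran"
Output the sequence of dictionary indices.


Look up each word in the dictionary:
  'her' -> 1
  'the' -> 0
  'her' -> 1
  'ran' -> 2

Encoded: [1, 0, 1, 2]


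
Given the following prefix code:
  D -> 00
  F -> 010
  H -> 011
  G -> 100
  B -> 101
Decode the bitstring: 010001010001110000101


Decoding step by step:
Bits 010 -> F
Bits 00 -> D
Bits 101 -> B
Bits 00 -> D
Bits 011 -> H
Bits 100 -> G
Bits 00 -> D
Bits 101 -> B


Decoded message: FDBDHGDB


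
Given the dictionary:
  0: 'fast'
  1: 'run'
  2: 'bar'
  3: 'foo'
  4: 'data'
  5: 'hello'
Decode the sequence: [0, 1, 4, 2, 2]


Look up each index in the dictionary:
  0 -> 'fast'
  1 -> 'run'
  4 -> 'data'
  2 -> 'bar'
  2 -> 'bar'

Decoded: "fast run data bar bar"


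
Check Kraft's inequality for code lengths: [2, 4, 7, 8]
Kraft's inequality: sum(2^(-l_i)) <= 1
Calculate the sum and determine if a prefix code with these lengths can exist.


Sum = 2^(-2) + 2^(-4) + 2^(-7) + 2^(-8)
    = 0.25 + 0.0625 + 0.0078125 + 0.00390625
    = 83/256 = 0.32421875
Since 0.32421875 <= 1, Kraft's inequality IS satisfied.
A prefix code with these lengths CAN exist.

Kraft sum = 0.32421875. Satisfied.


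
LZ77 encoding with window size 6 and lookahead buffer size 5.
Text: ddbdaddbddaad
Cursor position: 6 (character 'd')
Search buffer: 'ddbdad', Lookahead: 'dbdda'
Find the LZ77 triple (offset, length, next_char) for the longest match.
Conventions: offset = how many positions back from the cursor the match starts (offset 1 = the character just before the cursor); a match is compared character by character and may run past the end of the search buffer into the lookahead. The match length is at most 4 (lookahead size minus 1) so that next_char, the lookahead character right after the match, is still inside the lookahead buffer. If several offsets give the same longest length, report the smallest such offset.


Try each offset into the search buffer:
  offset=1 (pos 5, char 'd'): match length 1
  offset=2 (pos 4, char 'a'): match length 0
  offset=3 (pos 3, char 'd'): match length 1
  offset=4 (pos 2, char 'b'): match length 0
  offset=5 (pos 1, char 'd'): match length 3
  offset=6 (pos 0, char 'd'): match length 1
Longest match has length 3 at offset 5.
next_char = character at position 6 + 3 = 9 -> 'd'

Best match: offset=5, length=3 (matching 'dbd' starting at position 1)
LZ77 triple: (5, 3, 'd')


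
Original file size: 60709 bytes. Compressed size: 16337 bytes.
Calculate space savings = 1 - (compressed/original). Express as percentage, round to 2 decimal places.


ratio = compressed/original = 16337/60709 = 0.269103
savings = 1 - ratio = 1 - 0.269103 = 0.730897
as a percentage: 0.730897 * 100 = 73.09%

Space savings = 1 - 16337/60709 = 73.09%


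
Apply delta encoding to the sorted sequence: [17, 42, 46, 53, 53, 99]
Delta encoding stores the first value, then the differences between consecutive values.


First value: 17
Deltas:
  42 - 17 = 25
  46 - 42 = 4
  53 - 46 = 7
  53 - 53 = 0
  99 - 53 = 46


Delta encoded: [17, 25, 4, 7, 0, 46]


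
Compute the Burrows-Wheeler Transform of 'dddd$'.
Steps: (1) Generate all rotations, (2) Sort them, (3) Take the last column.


Rotations (sorted):
  0: $dddd -> last char: d
  1: d$ddd -> last char: d
  2: dd$dd -> last char: d
  3: ddd$d -> last char: d
  4: dddd$ -> last char: $


BWT = dddd$


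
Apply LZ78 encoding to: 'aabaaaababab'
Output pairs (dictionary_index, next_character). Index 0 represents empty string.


LZ78 encoding steps:
Dictionary: {0: ''}
Step 1: w='' (idx 0), next='a' -> output (0, 'a'), add 'a' as idx 1
Step 2: w='a' (idx 1), next='b' -> output (1, 'b'), add 'ab' as idx 2
Step 3: w='a' (idx 1), next='a' -> output (1, 'a'), add 'aa' as idx 3
Step 4: w='aa' (idx 3), next='b' -> output (3, 'b'), add 'aab' as idx 4
Step 5: w='ab' (idx 2), next='a' -> output (2, 'a'), add 'aba' as idx 5
Step 6: w='' (idx 0), next='b' -> output (0, 'b'), add 'b' as idx 6


Encoded: [(0, 'a'), (1, 'b'), (1, 'a'), (3, 'b'), (2, 'a'), (0, 'b')]


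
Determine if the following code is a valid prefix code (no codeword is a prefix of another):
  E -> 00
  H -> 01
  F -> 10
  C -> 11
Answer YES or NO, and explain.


Checking each pair (does one codeword prefix another?):
  E='00' vs H='01': no prefix
  E='00' vs F='10': no prefix
  E='00' vs C='11': no prefix
  H='01' vs E='00': no prefix
  H='01' vs F='10': no prefix
  H='01' vs C='11': no prefix
  F='10' vs E='00': no prefix
  F='10' vs H='01': no prefix
  F='10' vs C='11': no prefix
  C='11' vs E='00': no prefix
  C='11' vs H='01': no prefix
  C='11' vs F='10': no prefix
No violation found over all pairs.

YES -- this is a valid prefix code. No codeword is a prefix of any other codeword.


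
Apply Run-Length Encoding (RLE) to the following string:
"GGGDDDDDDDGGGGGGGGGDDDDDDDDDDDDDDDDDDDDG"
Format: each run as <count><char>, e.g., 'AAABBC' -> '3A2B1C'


Scanning runs left to right:
  i=0: run of 'G' x 3 -> '3G'
  i=3: run of 'D' x 7 -> '7D'
  i=10: run of 'G' x 9 -> '9G'
  i=19: run of 'D' x 20 -> '20D'
  i=39: run of 'G' x 1 -> '1G'

RLE = 3G7D9G20D1G


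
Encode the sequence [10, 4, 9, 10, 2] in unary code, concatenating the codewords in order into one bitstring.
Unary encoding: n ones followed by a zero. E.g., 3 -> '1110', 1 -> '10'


Encode each number as n ones followed by a terminating 0:
  10 -> 11111111110 (11 bits)
  4 -> 11110 (5 bits)
  9 -> 1111111110 (10 bits)
  10 -> 11111111110 (11 bits)
  2 -> 110 (3 bits)
Total length = 11 + 5 + 10 + 11 + 3 = 40 bits.

Unary([10, 4, 9, 10, 2]) = 1111111111011110111111111011111111110110 (40 bits)


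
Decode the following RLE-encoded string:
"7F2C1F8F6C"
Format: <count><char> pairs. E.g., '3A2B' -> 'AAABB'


Expanding each <count><char> pair:
  7F -> 'FFFFFFF'
  2C -> 'CC'
  1F -> 'F'
  8F -> 'FFFFFFFF'
  6C -> 'CCCCCC'

Decoded = FFFFFFFCCFFFFFFFFFCCCCCC


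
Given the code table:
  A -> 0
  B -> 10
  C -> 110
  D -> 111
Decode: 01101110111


Decoding:
0 -> A
110 -> C
111 -> D
0 -> A
111 -> D


Result: ACDAD


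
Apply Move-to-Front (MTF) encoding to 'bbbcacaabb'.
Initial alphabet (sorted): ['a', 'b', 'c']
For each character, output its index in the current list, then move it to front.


MTF encoding:
'b': index 1 in ['a', 'b', 'c'] -> ['b', 'a', 'c']
'b': index 0 in ['b', 'a', 'c'] -> ['b', 'a', 'c']
'b': index 0 in ['b', 'a', 'c'] -> ['b', 'a', 'c']
'c': index 2 in ['b', 'a', 'c'] -> ['c', 'b', 'a']
'a': index 2 in ['c', 'b', 'a'] -> ['a', 'c', 'b']
'c': index 1 in ['a', 'c', 'b'] -> ['c', 'a', 'b']
'a': index 1 in ['c', 'a', 'b'] -> ['a', 'c', 'b']
'a': index 0 in ['a', 'c', 'b'] -> ['a', 'c', 'b']
'b': index 2 in ['a', 'c', 'b'] -> ['b', 'a', 'c']
'b': index 0 in ['b', 'a', 'c'] -> ['b', 'a', 'c']


Output: [1, 0, 0, 2, 2, 1, 1, 0, 2, 0]


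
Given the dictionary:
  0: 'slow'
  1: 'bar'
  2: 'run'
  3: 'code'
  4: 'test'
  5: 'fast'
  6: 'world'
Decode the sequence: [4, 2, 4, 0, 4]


Look up each index in the dictionary:
  4 -> 'test'
  2 -> 'run'
  4 -> 'test'
  0 -> 'slow'
  4 -> 'test'

Decoded: "test run test slow test"


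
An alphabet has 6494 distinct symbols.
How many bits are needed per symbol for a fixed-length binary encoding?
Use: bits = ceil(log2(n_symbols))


log2(6494) = 12.6649
Bracket: 2^12 = 4096 < 6494 <= 2^13 = 8192
So ceil(log2(6494)) = 13

bits = ceil(log2(6494)) = ceil(12.6649) = 13 bits


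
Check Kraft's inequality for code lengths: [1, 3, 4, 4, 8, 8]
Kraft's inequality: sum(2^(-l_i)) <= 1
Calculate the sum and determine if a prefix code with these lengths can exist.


Sum = 2^(-1) + 2^(-3) + 2^(-4) + 2^(-4) + 2^(-8) + 2^(-8)
    = 0.5 + 0.125 + 0.0625 + 0.0625 + 0.00390625 + 0.00390625
    = 194/256 = 0.7578125
Since 0.7578125 <= 1, Kraft's inequality IS satisfied.
A prefix code with these lengths CAN exist.

Kraft sum = 0.7578125. Satisfied.


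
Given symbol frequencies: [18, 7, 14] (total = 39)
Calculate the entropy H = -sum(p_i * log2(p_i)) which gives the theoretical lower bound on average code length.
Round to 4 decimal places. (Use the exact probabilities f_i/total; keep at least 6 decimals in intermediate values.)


Per-symbol terms -p_i * log2(p_i) with p_i = f_i/39:
  p = 18/39 = 0.461538: log2(p) = -1.115477, -p*log2(p) = 0.514836
  p = 7/39 = 0.179487: log2(p) = -2.478047, -p*log2(p) = 0.444778
  p = 14/39 = 0.358974: log2(p) = -1.478047, -p*log2(p) = 0.530581
H = 0.514836 + 0.444778 + 0.530581 = 1.490195

H = 1.4902 bits/symbol


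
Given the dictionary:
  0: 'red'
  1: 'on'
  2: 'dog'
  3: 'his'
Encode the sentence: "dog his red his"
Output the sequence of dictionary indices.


Look up each word in the dictionary:
  'dog' -> 2
  'his' -> 3
  'red' -> 0
  'his' -> 3

Encoded: [2, 3, 0, 3]


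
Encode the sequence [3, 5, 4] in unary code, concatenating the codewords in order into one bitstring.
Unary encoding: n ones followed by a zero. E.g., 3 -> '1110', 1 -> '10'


Encode each number as n ones followed by a terminating 0:
  3 -> 1110 (4 bits)
  5 -> 111110 (6 bits)
  4 -> 11110 (5 bits)
Total length = 4 + 6 + 5 = 15 bits.

Unary([3, 5, 4]) = 111011111011110 (15 bits)


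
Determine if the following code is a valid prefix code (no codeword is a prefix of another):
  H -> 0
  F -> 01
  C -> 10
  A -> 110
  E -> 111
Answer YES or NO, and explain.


Checking each pair (does one codeword prefix another?):
  H='0' vs F='01': prefix -- VIOLATION

NO -- this is NOT a valid prefix code. H (0) is a prefix of F (01).


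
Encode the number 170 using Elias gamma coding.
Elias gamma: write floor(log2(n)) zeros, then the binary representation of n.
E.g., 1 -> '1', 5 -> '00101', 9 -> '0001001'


num_bits = floor(log2(170)) + 1 = 8
leading_zeros = num_bits - 1 = 7
binary(170) = 10101010

Elias gamma(170) = '0000000' + '10101010' = 000000010101010 (15 bits)


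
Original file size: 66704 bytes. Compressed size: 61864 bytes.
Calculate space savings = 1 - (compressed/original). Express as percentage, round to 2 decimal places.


ratio = compressed/original = 61864/66704 = 0.927441
savings = 1 - ratio = 1 - 0.927441 = 0.072559
as a percentage: 0.072559 * 100 = 7.26%

Space savings = 1 - 61864/66704 = 7.26%


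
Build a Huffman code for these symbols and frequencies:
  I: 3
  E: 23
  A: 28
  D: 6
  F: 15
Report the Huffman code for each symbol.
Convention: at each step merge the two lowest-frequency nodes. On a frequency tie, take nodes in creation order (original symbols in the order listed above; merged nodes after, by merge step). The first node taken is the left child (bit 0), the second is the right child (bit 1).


Huffman tree construction:
Step 1: Merge I(3) + D(6) = 9
Step 2: Merge (I+D)(9) + F(15) = 24
Step 3: Merge E(23) + ((I+D)+F)(24) = 47
Step 4: Merge A(28) + (E+((I+D)+F))(47) = 75
Read each symbol's code off the tree from the root (left child = 0, right child = 1).

Codes:
  I: 1100 (length 4)
  E: 10 (length 2)
  A: 0 (length 1)
  D: 1101 (length 4)
  F: 111 (length 3)
Average code length: 155/75 = 2.0667 bits/symbol


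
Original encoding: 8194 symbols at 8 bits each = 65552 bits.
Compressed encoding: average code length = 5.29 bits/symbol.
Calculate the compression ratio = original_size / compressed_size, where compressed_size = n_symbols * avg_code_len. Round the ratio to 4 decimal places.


original_size = n_symbols * orig_bits = 8194 * 8 = 65552 bits
compressed_size = n_symbols * avg_code_len = 8194 * 5.29 = 43346.26 bits
ratio = original_size / compressed_size = 65552 / 43346.26 = 1.5123

Compression ratio = 1.5123


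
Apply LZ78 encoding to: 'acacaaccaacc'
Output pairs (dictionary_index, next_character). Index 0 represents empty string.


LZ78 encoding steps:
Dictionary: {0: ''}
Step 1: w='' (idx 0), next='a' -> output (0, 'a'), add 'a' as idx 1
Step 2: w='' (idx 0), next='c' -> output (0, 'c'), add 'c' as idx 2
Step 3: w='a' (idx 1), next='c' -> output (1, 'c'), add 'ac' as idx 3
Step 4: w='a' (idx 1), next='a' -> output (1, 'a'), add 'aa' as idx 4
Step 5: w='c' (idx 2), next='c' -> output (2, 'c'), add 'cc' as idx 5
Step 6: w='aa' (idx 4), next='c' -> output (4, 'c'), add 'aac' as idx 6
Step 7: w='c' (idx 2), end of input -> output (2, '')


Encoded: [(0, 'a'), (0, 'c'), (1, 'c'), (1, 'a'), (2, 'c'), (4, 'c'), (2, '')]


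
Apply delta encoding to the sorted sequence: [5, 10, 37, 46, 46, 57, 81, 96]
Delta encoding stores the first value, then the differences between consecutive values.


First value: 5
Deltas:
  10 - 5 = 5
  37 - 10 = 27
  46 - 37 = 9
  46 - 46 = 0
  57 - 46 = 11
  81 - 57 = 24
  96 - 81 = 15


Delta encoded: [5, 5, 27, 9, 0, 11, 24, 15]


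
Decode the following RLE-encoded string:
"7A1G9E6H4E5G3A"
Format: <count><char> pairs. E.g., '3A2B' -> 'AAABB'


Expanding each <count><char> pair:
  7A -> 'AAAAAAA'
  1G -> 'G'
  9E -> 'EEEEEEEEE'
  6H -> 'HHHHHH'
  4E -> 'EEEE'
  5G -> 'GGGGG'
  3A -> 'AAA'

Decoded = AAAAAAAGEEEEEEEEEHHHHHHEEEEGGGGGAAA


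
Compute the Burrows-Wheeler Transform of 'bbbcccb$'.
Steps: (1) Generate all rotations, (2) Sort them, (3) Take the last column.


Rotations (sorted):
  0: $bbbcccb -> last char: b
  1: b$bbbccc -> last char: c
  2: bbbcccb$ -> last char: $
  3: bbcccb$b -> last char: b
  4: bcccb$bb -> last char: b
  5: cb$bbbcc -> last char: c
  6: ccb$bbbc -> last char: c
  7: cccb$bbb -> last char: b


BWT = bc$bbccb


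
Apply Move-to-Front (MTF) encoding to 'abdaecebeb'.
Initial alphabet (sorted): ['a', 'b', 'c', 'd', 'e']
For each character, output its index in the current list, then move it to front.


MTF encoding:
'a': index 0 in ['a', 'b', 'c', 'd', 'e'] -> ['a', 'b', 'c', 'd', 'e']
'b': index 1 in ['a', 'b', 'c', 'd', 'e'] -> ['b', 'a', 'c', 'd', 'e']
'd': index 3 in ['b', 'a', 'c', 'd', 'e'] -> ['d', 'b', 'a', 'c', 'e']
'a': index 2 in ['d', 'b', 'a', 'c', 'e'] -> ['a', 'd', 'b', 'c', 'e']
'e': index 4 in ['a', 'd', 'b', 'c', 'e'] -> ['e', 'a', 'd', 'b', 'c']
'c': index 4 in ['e', 'a', 'd', 'b', 'c'] -> ['c', 'e', 'a', 'd', 'b']
'e': index 1 in ['c', 'e', 'a', 'd', 'b'] -> ['e', 'c', 'a', 'd', 'b']
'b': index 4 in ['e', 'c', 'a', 'd', 'b'] -> ['b', 'e', 'c', 'a', 'd']
'e': index 1 in ['b', 'e', 'c', 'a', 'd'] -> ['e', 'b', 'c', 'a', 'd']
'b': index 1 in ['e', 'b', 'c', 'a', 'd'] -> ['b', 'e', 'c', 'a', 'd']


Output: [0, 1, 3, 2, 4, 4, 1, 4, 1, 1]


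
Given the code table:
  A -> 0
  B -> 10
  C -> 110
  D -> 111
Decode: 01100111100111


Decoding:
0 -> A
110 -> C
0 -> A
111 -> D
10 -> B
0 -> A
111 -> D


Result: ACADBAD


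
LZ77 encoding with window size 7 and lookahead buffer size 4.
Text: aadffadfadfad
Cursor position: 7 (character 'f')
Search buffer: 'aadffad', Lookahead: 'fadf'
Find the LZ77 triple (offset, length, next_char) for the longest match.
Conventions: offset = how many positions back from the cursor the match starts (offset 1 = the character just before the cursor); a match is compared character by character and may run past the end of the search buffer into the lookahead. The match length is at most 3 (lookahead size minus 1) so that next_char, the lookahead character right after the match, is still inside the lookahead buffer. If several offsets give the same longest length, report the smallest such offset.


Try each offset into the search buffer:
  offset=1 (pos 6, char 'd'): match length 0
  offset=2 (pos 5, char 'a'): match length 0
  offset=3 (pos 4, char 'f'): match length 3
  offset=4 (pos 3, char 'f'): match length 1
  offset=5 (pos 2, char 'd'): match length 0
  offset=6 (pos 1, char 'a'): match length 0
  offset=7 (pos 0, char 'a'): match length 0
Longest match has length 3 at offset 3.
next_char = character at position 7 + 3 = 10 -> 'f'

Best match: offset=3, length=3 (matching 'fad' starting at position 4)
LZ77 triple: (3, 3, 'f')


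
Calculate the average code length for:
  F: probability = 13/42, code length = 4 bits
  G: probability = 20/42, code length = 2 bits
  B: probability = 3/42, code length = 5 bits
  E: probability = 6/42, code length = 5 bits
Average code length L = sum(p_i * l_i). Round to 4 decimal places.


Weighted contributions p_i * l_i:
  F: (13/42) * 4 = 52/42
  G: (20/42) * 2 = 40/42
  B: (3/42) * 5 = 15/42
  E: (6/42) * 5 = 30/42
Sum = (52 + 40 + 15 + 30)/42 = 137/42

L = 137/42 = 3.2619 bits/symbol


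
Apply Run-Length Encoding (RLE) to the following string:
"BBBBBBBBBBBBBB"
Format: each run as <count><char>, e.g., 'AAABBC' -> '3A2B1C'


Scanning runs left to right:
  i=0: run of 'B' x 14 -> '14B'

RLE = 14B


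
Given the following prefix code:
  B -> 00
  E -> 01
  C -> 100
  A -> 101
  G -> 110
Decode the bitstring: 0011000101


Decoding step by step:
Bits 00 -> B
Bits 110 -> G
Bits 00 -> B
Bits 101 -> A


Decoded message: BGBA


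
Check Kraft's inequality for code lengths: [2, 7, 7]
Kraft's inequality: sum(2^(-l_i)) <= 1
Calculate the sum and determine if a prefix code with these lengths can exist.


Sum = 2^(-2) + 2^(-7) + 2^(-7)
    = 0.25 + 0.0078125 + 0.0078125
    = 34/128 = 0.265625
Since 0.265625 <= 1, Kraft's inequality IS satisfied.
A prefix code with these lengths CAN exist.

Kraft sum = 0.265625. Satisfied.


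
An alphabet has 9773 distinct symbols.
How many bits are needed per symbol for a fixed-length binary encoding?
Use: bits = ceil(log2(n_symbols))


log2(9773) = 13.2546
Bracket: 2^13 = 8192 < 9773 <= 2^14 = 16384
So ceil(log2(9773)) = 14

bits = ceil(log2(9773)) = ceil(13.2546) = 14 bits


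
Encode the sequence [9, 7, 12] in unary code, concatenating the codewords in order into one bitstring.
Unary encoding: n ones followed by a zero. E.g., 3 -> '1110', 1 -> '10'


Encode each number as n ones followed by a terminating 0:
  9 -> 1111111110 (10 bits)
  7 -> 11111110 (8 bits)
  12 -> 1111111111110 (13 bits)
Total length = 10 + 8 + 13 = 31 bits.

Unary([9, 7, 12]) = 1111111110111111101111111111110 (31 bits)


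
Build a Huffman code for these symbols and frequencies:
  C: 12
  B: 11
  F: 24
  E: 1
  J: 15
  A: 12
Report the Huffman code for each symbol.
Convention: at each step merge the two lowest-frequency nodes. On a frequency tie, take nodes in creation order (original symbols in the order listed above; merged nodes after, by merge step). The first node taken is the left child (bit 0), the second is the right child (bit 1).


Huffman tree construction:
Step 1: Merge E(1) + B(11) = 12
Step 2: Merge C(12) + A(12) = 24
Step 3: Merge (E+B)(12) + J(15) = 27
Step 4: Merge F(24) + (C+A)(24) = 48
Step 5: Merge ((E+B)+J)(27) + (F+(C+A))(48) = 75
Read each symbol's code off the tree from the root (left child = 0, right child = 1).

Codes:
  C: 110 (length 3)
  B: 001 (length 3)
  F: 10 (length 2)
  E: 000 (length 3)
  J: 01 (length 2)
  A: 111 (length 3)
Average code length: 186/75 = 2.4800 bits/symbol


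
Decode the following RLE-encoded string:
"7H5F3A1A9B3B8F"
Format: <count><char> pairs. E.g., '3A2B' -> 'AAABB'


Expanding each <count><char> pair:
  7H -> 'HHHHHHH'
  5F -> 'FFFFF'
  3A -> 'AAA'
  1A -> 'A'
  9B -> 'BBBBBBBBB'
  3B -> 'BBB'
  8F -> 'FFFFFFFF'

Decoded = HHHHHHHFFFFFAAAABBBBBBBBBBBBFFFFFFFF


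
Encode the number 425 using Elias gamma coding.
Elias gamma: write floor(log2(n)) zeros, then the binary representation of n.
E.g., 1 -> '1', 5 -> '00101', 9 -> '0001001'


num_bits = floor(log2(425)) + 1 = 9
leading_zeros = num_bits - 1 = 8
binary(425) = 110101001

Elias gamma(425) = '00000000' + '110101001' = 00000000110101001 (17 bits)


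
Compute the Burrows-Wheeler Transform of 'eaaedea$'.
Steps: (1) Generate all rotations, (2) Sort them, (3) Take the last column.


Rotations (sorted):
  0: $eaaedea -> last char: a
  1: a$eaaede -> last char: e
  2: aaedea$e -> last char: e
  3: aedea$ea -> last char: a
  4: dea$eaae -> last char: e
  5: ea$eaaed -> last char: d
  6: eaaedea$ -> last char: $
  7: edea$eaa -> last char: a


BWT = aeeaed$a


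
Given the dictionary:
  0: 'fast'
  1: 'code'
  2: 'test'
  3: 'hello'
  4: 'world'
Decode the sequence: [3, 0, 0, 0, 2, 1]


Look up each index in the dictionary:
  3 -> 'hello'
  0 -> 'fast'
  0 -> 'fast'
  0 -> 'fast'
  2 -> 'test'
  1 -> 'code'

Decoded: "hello fast fast fast test code"


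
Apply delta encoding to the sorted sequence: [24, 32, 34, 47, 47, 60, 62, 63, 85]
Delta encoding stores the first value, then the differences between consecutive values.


First value: 24
Deltas:
  32 - 24 = 8
  34 - 32 = 2
  47 - 34 = 13
  47 - 47 = 0
  60 - 47 = 13
  62 - 60 = 2
  63 - 62 = 1
  85 - 63 = 22


Delta encoded: [24, 8, 2, 13, 0, 13, 2, 1, 22]


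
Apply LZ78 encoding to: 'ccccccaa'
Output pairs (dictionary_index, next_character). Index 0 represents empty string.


LZ78 encoding steps:
Dictionary: {0: ''}
Step 1: w='' (idx 0), next='c' -> output (0, 'c'), add 'c' as idx 1
Step 2: w='c' (idx 1), next='c' -> output (1, 'c'), add 'cc' as idx 2
Step 3: w='cc' (idx 2), next='c' -> output (2, 'c'), add 'ccc' as idx 3
Step 4: w='' (idx 0), next='a' -> output (0, 'a'), add 'a' as idx 4
Step 5: w='a' (idx 4), end of input -> output (4, '')


Encoded: [(0, 'c'), (1, 'c'), (2, 'c'), (0, 'a'), (4, '')]


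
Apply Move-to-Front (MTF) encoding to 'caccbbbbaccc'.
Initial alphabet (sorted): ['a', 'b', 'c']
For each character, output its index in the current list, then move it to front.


MTF encoding:
'c': index 2 in ['a', 'b', 'c'] -> ['c', 'a', 'b']
'a': index 1 in ['c', 'a', 'b'] -> ['a', 'c', 'b']
'c': index 1 in ['a', 'c', 'b'] -> ['c', 'a', 'b']
'c': index 0 in ['c', 'a', 'b'] -> ['c', 'a', 'b']
'b': index 2 in ['c', 'a', 'b'] -> ['b', 'c', 'a']
'b': index 0 in ['b', 'c', 'a'] -> ['b', 'c', 'a']
'b': index 0 in ['b', 'c', 'a'] -> ['b', 'c', 'a']
'b': index 0 in ['b', 'c', 'a'] -> ['b', 'c', 'a']
'a': index 2 in ['b', 'c', 'a'] -> ['a', 'b', 'c']
'c': index 2 in ['a', 'b', 'c'] -> ['c', 'a', 'b']
'c': index 0 in ['c', 'a', 'b'] -> ['c', 'a', 'b']
'c': index 0 in ['c', 'a', 'b'] -> ['c', 'a', 'b']


Output: [2, 1, 1, 0, 2, 0, 0, 0, 2, 2, 0, 0]


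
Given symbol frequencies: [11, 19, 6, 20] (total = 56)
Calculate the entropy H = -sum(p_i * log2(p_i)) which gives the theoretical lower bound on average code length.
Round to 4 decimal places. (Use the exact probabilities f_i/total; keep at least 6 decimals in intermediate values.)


Per-symbol terms -p_i * log2(p_i) with p_i = f_i/56:
  p = 11/56 = 0.196429: log2(p) = -2.347923, -p*log2(p) = 0.461199
  p = 19/56 = 0.339286: log2(p) = -1.559427, -p*log2(p) = 0.529091
  p = 6/56 = 0.107143: log2(p) = -3.222392, -p*log2(p) = 0.345256
  p = 20/56 = 0.357143: log2(p) = -1.485427, -p*log2(p) = 0.530510
H = 0.461199 + 0.529091 + 0.345256 + 0.530510 = 1.866056

H = 1.8661 bits/symbol


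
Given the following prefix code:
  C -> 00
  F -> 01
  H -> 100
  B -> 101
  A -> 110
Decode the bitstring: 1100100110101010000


Decoding step by step:
Bits 110 -> A
Bits 01 -> F
Bits 00 -> C
Bits 110 -> A
Bits 101 -> B
Bits 01 -> F
Bits 00 -> C
Bits 00 -> C


Decoded message: AFCABFCC


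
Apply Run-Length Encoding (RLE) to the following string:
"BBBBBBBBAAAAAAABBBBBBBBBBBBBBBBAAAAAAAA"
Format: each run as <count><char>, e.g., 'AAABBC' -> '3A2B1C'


Scanning runs left to right:
  i=0: run of 'B' x 8 -> '8B'
  i=8: run of 'A' x 7 -> '7A'
  i=15: run of 'B' x 16 -> '16B'
  i=31: run of 'A' x 8 -> '8A'

RLE = 8B7A16B8A


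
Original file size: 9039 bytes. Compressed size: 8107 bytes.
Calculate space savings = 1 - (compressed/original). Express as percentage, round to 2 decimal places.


ratio = compressed/original = 8107/9039 = 0.896891
savings = 1 - ratio = 1 - 0.896891 = 0.103109
as a percentage: 0.103109 * 100 = 10.31%

Space savings = 1 - 8107/9039 = 10.31%


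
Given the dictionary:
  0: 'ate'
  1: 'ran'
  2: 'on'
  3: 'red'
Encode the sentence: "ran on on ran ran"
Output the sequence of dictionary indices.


Look up each word in the dictionary:
  'ran' -> 1
  'on' -> 2
  'on' -> 2
  'ran' -> 1
  'ran' -> 1

Encoded: [1, 2, 2, 1, 1]


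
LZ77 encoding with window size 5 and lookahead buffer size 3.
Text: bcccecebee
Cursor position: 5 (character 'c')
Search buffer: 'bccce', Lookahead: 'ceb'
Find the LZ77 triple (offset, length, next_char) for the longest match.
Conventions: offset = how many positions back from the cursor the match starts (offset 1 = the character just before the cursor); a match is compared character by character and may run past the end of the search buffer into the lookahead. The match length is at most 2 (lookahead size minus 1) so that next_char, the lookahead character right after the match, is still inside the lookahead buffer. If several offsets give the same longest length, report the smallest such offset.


Try each offset into the search buffer:
  offset=1 (pos 4, char 'e'): match length 0
  offset=2 (pos 3, char 'c'): match length 2
  offset=3 (pos 2, char 'c'): match length 1
  offset=4 (pos 1, char 'c'): match length 1
  offset=5 (pos 0, char 'b'): match length 0
Longest match has length 2 at offset 2.
next_char = character at position 5 + 2 = 7 -> 'b'

Best match: offset=2, length=2 (matching 'ce' starting at position 3)
LZ77 triple: (2, 2, 'b')


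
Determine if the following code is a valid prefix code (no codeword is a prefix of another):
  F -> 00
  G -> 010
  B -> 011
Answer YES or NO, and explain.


Checking each pair (does one codeword prefix another?):
  F='00' vs G='010': no prefix
  F='00' vs B='011': no prefix
  G='010' vs F='00': no prefix
  G='010' vs B='011': no prefix
  B='011' vs F='00': no prefix
  B='011' vs G='010': no prefix
No violation found over all pairs.

YES -- this is a valid prefix code. No codeword is a prefix of any other codeword.


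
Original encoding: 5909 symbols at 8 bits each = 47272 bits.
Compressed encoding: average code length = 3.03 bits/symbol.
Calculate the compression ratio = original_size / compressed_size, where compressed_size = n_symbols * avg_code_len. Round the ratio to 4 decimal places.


original_size = n_symbols * orig_bits = 5909 * 8 = 47272 bits
compressed_size = n_symbols * avg_code_len = 5909 * 3.03 = 17904.27 bits
ratio = original_size / compressed_size = 47272 / 17904.27 = 2.6403

Compression ratio = 2.6403


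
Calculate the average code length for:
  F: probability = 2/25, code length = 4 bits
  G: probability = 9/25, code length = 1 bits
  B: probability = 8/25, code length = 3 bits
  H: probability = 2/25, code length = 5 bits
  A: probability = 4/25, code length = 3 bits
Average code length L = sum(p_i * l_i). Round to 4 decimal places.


Weighted contributions p_i * l_i:
  F: (2/25) * 4 = 8/25
  G: (9/25) * 1 = 9/25
  B: (8/25) * 3 = 24/25
  H: (2/25) * 5 = 10/25
  A: (4/25) * 3 = 12/25
Sum = (8 + 9 + 24 + 10 + 12)/25 = 63/25

L = 63/25 = 2.5200 bits/symbol


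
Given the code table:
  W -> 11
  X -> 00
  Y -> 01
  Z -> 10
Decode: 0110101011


Decoding:
01 -> Y
10 -> Z
10 -> Z
10 -> Z
11 -> W


Result: YZZZW


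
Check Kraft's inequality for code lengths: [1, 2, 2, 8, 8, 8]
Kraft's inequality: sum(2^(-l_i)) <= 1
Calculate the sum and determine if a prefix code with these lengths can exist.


Sum = 2^(-1) + 2^(-2) + 2^(-2) + 2^(-8) + 2^(-8) + 2^(-8)
    = 0.5 + 0.25 + 0.25 + 0.00390625 + 0.00390625 + 0.00390625
    = 259/256 = 1.01171875
Since 1.01171875 > 1, Kraft's inequality is NOT satisfied.
A prefix code with these lengths CANNOT exist.

Kraft sum = 1.01171875. Not satisfied.


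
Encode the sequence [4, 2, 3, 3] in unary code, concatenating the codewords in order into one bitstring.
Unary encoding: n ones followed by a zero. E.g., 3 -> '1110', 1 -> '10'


Encode each number as n ones followed by a terminating 0:
  4 -> 11110 (5 bits)
  2 -> 110 (3 bits)
  3 -> 1110 (4 bits)
  3 -> 1110 (4 bits)
Total length = 5 + 3 + 4 + 4 = 16 bits.

Unary([4, 2, 3, 3]) = 1111011011101110 (16 bits)


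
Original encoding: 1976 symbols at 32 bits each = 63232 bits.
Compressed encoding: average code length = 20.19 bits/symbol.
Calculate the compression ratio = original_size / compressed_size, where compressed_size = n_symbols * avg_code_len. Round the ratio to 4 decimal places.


original_size = n_symbols * orig_bits = 1976 * 32 = 63232 bits
compressed_size = n_symbols * avg_code_len = 1976 * 20.19 = 39895.44 bits
ratio = original_size / compressed_size = 63232 / 39895.44 = 1.5849

Compression ratio = 1.5849


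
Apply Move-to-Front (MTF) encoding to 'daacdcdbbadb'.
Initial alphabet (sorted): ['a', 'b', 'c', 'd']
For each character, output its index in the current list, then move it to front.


MTF encoding:
'd': index 3 in ['a', 'b', 'c', 'd'] -> ['d', 'a', 'b', 'c']
'a': index 1 in ['d', 'a', 'b', 'c'] -> ['a', 'd', 'b', 'c']
'a': index 0 in ['a', 'd', 'b', 'c'] -> ['a', 'd', 'b', 'c']
'c': index 3 in ['a', 'd', 'b', 'c'] -> ['c', 'a', 'd', 'b']
'd': index 2 in ['c', 'a', 'd', 'b'] -> ['d', 'c', 'a', 'b']
'c': index 1 in ['d', 'c', 'a', 'b'] -> ['c', 'd', 'a', 'b']
'd': index 1 in ['c', 'd', 'a', 'b'] -> ['d', 'c', 'a', 'b']
'b': index 3 in ['d', 'c', 'a', 'b'] -> ['b', 'd', 'c', 'a']
'b': index 0 in ['b', 'd', 'c', 'a'] -> ['b', 'd', 'c', 'a']
'a': index 3 in ['b', 'd', 'c', 'a'] -> ['a', 'b', 'd', 'c']
'd': index 2 in ['a', 'b', 'd', 'c'] -> ['d', 'a', 'b', 'c']
'b': index 2 in ['d', 'a', 'b', 'c'] -> ['b', 'd', 'a', 'c']


Output: [3, 1, 0, 3, 2, 1, 1, 3, 0, 3, 2, 2]


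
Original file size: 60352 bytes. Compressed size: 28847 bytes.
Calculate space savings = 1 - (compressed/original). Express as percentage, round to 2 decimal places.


ratio = compressed/original = 28847/60352 = 0.477979
savings = 1 - ratio = 1 - 0.477979 = 0.522021
as a percentage: 0.522021 * 100 = 52.2%

Space savings = 1 - 28847/60352 = 52.2%


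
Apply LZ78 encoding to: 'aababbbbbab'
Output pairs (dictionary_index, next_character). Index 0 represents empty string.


LZ78 encoding steps:
Dictionary: {0: ''}
Step 1: w='' (idx 0), next='a' -> output (0, 'a'), add 'a' as idx 1
Step 2: w='a' (idx 1), next='b' -> output (1, 'b'), add 'ab' as idx 2
Step 3: w='ab' (idx 2), next='b' -> output (2, 'b'), add 'abb' as idx 3
Step 4: w='' (idx 0), next='b' -> output (0, 'b'), add 'b' as idx 4
Step 5: w='b' (idx 4), next='b' -> output (4, 'b'), add 'bb' as idx 5
Step 6: w='ab' (idx 2), end of input -> output (2, '')


Encoded: [(0, 'a'), (1, 'b'), (2, 'b'), (0, 'b'), (4, 'b'), (2, '')]


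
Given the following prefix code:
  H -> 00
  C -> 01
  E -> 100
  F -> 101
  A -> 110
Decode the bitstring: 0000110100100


Decoding step by step:
Bits 00 -> H
Bits 00 -> H
Bits 110 -> A
Bits 100 -> E
Bits 100 -> E


Decoded message: HHAEE


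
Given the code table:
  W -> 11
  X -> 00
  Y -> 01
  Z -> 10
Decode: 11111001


Decoding:
11 -> W
11 -> W
10 -> Z
01 -> Y


Result: WWZY


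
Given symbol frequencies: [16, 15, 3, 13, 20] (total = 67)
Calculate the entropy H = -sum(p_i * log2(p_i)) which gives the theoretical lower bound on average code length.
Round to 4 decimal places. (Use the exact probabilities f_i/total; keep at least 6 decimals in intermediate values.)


Per-symbol terms -p_i * log2(p_i) with p_i = f_i/67:
  p = 16/67 = 0.238806: log2(p) = -2.066089, -p*log2(p) = 0.493394
  p = 15/67 = 0.223881: log2(p) = -2.159199, -p*log2(p) = 0.483403
  p = 3/67 = 0.044776: log2(p) = -4.481127, -p*log2(p) = 0.200647
  p = 13/67 = 0.194030: log2(p) = -2.365649, -p*log2(p) = 0.459007
  p = 20/67 = 0.298507: log2(p) = -1.744161, -p*log2(p) = 0.520645
H = 0.493394 + 0.483403 + 0.200647 + 0.459007 + 0.520645 = 2.157096

H = 2.1571 bits/symbol


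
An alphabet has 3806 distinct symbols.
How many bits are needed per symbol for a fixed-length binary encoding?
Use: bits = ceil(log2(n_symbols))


log2(3806) = 11.8941
Bracket: 2^11 = 2048 < 3806 <= 2^12 = 4096
So ceil(log2(3806)) = 12

bits = ceil(log2(3806)) = ceil(11.8941) = 12 bits


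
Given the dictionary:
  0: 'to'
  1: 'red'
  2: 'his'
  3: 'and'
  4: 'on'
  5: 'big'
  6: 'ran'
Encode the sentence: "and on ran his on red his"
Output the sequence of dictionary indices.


Look up each word in the dictionary:
  'and' -> 3
  'on' -> 4
  'ran' -> 6
  'his' -> 2
  'on' -> 4
  'red' -> 1
  'his' -> 2

Encoded: [3, 4, 6, 2, 4, 1, 2]


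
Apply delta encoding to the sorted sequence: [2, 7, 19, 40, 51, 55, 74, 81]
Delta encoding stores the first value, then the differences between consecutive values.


First value: 2
Deltas:
  7 - 2 = 5
  19 - 7 = 12
  40 - 19 = 21
  51 - 40 = 11
  55 - 51 = 4
  74 - 55 = 19
  81 - 74 = 7


Delta encoded: [2, 5, 12, 21, 11, 4, 19, 7]


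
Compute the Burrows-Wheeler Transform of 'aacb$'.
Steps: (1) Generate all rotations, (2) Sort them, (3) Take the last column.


Rotations (sorted):
  0: $aacb -> last char: b
  1: aacb$ -> last char: $
  2: acb$a -> last char: a
  3: b$aac -> last char: c
  4: cb$aa -> last char: a


BWT = b$aca


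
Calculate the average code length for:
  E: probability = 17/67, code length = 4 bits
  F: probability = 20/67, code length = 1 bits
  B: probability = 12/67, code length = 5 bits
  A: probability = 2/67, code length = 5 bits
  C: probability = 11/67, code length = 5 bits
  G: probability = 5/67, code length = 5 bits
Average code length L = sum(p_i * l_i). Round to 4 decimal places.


Weighted contributions p_i * l_i:
  E: (17/67) * 4 = 68/67
  F: (20/67) * 1 = 20/67
  B: (12/67) * 5 = 60/67
  A: (2/67) * 5 = 10/67
  C: (11/67) * 5 = 55/67
  G: (5/67) * 5 = 25/67
Sum = (68 + 20 + 60 + 10 + 55 + 25)/67 = 238/67

L = 238/67 = 3.5522 bits/symbol


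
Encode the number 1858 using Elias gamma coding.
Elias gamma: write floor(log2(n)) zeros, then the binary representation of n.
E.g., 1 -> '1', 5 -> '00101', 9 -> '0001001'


num_bits = floor(log2(1858)) + 1 = 11
leading_zeros = num_bits - 1 = 10
binary(1858) = 11101000010

Elias gamma(1858) = '0000000000' + '11101000010' = 000000000011101000010 (21 bits)


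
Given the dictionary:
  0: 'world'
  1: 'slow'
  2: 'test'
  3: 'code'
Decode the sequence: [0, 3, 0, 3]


Look up each index in the dictionary:
  0 -> 'world'
  3 -> 'code'
  0 -> 'world'
  3 -> 'code'

Decoded: "world code world code"


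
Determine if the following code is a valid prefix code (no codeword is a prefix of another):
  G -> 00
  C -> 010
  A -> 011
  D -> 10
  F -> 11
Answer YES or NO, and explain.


Checking each pair (does one codeword prefix another?):
  G='00' vs C='010': no prefix
  G='00' vs A='011': no prefix
  G='00' vs D='10': no prefix
  G='00' vs F='11': no prefix
  C='010' vs G='00': no prefix
  C='010' vs A='011': no prefix
  C='010' vs D='10': no prefix
  C='010' vs F='11': no prefix
  A='011' vs G='00': no prefix
  A='011' vs C='010': no prefix
  A='011' vs D='10': no prefix
  A='011' vs F='11': no prefix
  D='10' vs G='00': no prefix
  D='10' vs C='010': no prefix
  D='10' vs A='011': no prefix
  D='10' vs F='11': no prefix
  F='11' vs G='00': no prefix
  F='11' vs C='010': no prefix
  F='11' vs A='011': no prefix
  F='11' vs D='10': no prefix
No violation found over all pairs.

YES -- this is a valid prefix code. No codeword is a prefix of any other codeword.


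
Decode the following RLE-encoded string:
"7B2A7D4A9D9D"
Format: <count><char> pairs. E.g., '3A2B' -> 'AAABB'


Expanding each <count><char> pair:
  7B -> 'BBBBBBB'
  2A -> 'AA'
  7D -> 'DDDDDDD'
  4A -> 'AAAA'
  9D -> 'DDDDDDDDD'
  9D -> 'DDDDDDDDD'

Decoded = BBBBBBBAADDDDDDDAAAADDDDDDDDDDDDDDDDDD


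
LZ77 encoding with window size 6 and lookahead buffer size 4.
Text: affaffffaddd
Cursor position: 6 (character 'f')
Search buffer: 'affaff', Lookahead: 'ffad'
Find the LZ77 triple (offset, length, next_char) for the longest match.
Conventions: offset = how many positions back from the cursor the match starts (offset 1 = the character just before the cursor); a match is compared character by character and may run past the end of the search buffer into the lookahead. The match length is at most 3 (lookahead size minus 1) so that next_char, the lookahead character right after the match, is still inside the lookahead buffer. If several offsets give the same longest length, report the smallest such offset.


Try each offset into the search buffer:
  offset=1 (pos 5, char 'f'): match length 2
  offset=2 (pos 4, char 'f'): match length 2
  offset=3 (pos 3, char 'a'): match length 0
  offset=4 (pos 2, char 'f'): match length 1
  offset=5 (pos 1, char 'f'): match length 3
  offset=6 (pos 0, char 'a'): match length 0
Longest match has length 3 at offset 5.
next_char = character at position 6 + 3 = 9 -> 'd'

Best match: offset=5, length=3 (matching 'ffa' starting at position 1)
LZ77 triple: (5, 3, 'd')


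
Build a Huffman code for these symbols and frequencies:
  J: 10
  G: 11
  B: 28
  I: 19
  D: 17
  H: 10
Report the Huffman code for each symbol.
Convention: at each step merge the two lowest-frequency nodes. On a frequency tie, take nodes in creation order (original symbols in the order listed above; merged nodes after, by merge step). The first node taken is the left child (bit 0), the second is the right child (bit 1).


Huffman tree construction:
Step 1: Merge J(10) + H(10) = 20
Step 2: Merge G(11) + D(17) = 28
Step 3: Merge I(19) + (J+H)(20) = 39
Step 4: Merge B(28) + (G+D)(28) = 56
Step 5: Merge (I+(J+H))(39) + (B+(G+D))(56) = 95
Read each symbol's code off the tree from the root (left child = 0, right child = 1).

Codes:
  J: 010 (length 3)
  G: 110 (length 3)
  B: 10 (length 2)
  I: 00 (length 2)
  D: 111 (length 3)
  H: 011 (length 3)
Average code length: 238/95 = 2.5053 bits/symbol


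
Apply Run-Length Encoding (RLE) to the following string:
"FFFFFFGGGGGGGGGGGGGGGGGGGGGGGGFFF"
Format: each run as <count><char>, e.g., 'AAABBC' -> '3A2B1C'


Scanning runs left to right:
  i=0: run of 'F' x 6 -> '6F'
  i=6: run of 'G' x 24 -> '24G'
  i=30: run of 'F' x 3 -> '3F'

RLE = 6F24G3F


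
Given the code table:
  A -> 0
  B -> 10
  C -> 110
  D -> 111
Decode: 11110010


Decoding:
111 -> D
10 -> B
0 -> A
10 -> B


Result: DBAB


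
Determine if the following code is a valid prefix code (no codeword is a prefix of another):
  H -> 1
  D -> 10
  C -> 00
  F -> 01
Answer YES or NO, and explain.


Checking each pair (does one codeword prefix another?):
  H='1' vs D='10': prefix -- VIOLATION

NO -- this is NOT a valid prefix code. H (1) is a prefix of D (10).


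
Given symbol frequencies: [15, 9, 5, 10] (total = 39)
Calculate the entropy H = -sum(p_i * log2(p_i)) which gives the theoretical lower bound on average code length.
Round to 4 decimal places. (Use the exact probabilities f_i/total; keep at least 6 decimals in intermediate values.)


Per-symbol terms -p_i * log2(p_i) with p_i = f_i/39:
  p = 15/39 = 0.384615: log2(p) = -1.378512, -p*log2(p) = 0.530197
  p = 9/39 = 0.230769: log2(p) = -2.115477, -p*log2(p) = 0.488187
  p = 5/39 = 0.128205: log2(p) = -2.963474, -p*log2(p) = 0.379933
  p = 10/39 = 0.256410: log2(p) = -1.963474, -p*log2(p) = 0.503455
H = 0.530197 + 0.488187 + 0.379933 + 0.503455 = 1.901772

H = 1.9018 bits/symbol


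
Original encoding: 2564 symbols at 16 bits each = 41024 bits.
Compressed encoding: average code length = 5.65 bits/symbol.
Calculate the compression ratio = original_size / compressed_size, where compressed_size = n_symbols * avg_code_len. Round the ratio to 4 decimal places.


original_size = n_symbols * orig_bits = 2564 * 16 = 41024 bits
compressed_size = n_symbols * avg_code_len = 2564 * 5.65 = 14486.6 bits
ratio = original_size / compressed_size = 41024 / 14486.6 = 2.8319

Compression ratio = 2.8319


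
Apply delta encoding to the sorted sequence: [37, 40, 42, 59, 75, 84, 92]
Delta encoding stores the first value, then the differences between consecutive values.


First value: 37
Deltas:
  40 - 37 = 3
  42 - 40 = 2
  59 - 42 = 17
  75 - 59 = 16
  84 - 75 = 9
  92 - 84 = 8


Delta encoded: [37, 3, 2, 17, 16, 9, 8]


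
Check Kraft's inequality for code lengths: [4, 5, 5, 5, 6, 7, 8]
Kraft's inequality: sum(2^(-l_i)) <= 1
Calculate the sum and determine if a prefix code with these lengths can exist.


Sum = 2^(-4) + 2^(-5) + 2^(-5) + 2^(-5) + 2^(-6) + 2^(-7) + 2^(-8)
    = 0.0625 + 0.03125 + 0.03125 + 0.03125 + 0.015625 + 0.0078125 + 0.00390625
    = 47/256 = 0.18359375
Since 0.18359375 <= 1, Kraft's inequality IS satisfied.
A prefix code with these lengths CAN exist.

Kraft sum = 0.18359375. Satisfied.
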